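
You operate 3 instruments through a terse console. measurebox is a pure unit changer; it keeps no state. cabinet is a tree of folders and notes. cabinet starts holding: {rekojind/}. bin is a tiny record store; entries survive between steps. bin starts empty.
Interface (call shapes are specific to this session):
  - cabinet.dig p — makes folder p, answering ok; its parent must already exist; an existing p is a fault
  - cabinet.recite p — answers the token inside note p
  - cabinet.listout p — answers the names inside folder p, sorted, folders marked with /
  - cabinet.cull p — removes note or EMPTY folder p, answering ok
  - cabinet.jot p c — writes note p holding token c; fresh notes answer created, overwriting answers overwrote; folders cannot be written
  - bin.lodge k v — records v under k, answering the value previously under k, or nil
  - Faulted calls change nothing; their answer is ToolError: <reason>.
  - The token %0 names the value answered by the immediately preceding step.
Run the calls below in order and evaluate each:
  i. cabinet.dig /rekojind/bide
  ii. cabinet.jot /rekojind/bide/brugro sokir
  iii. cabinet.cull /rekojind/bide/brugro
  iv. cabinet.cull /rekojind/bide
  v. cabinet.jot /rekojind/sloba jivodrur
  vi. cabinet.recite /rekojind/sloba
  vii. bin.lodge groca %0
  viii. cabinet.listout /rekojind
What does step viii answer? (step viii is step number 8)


Answer: [sloba]

Derivation:
-> cabinet.dig(/rekojind/bide)
<- ok
-> cabinet.jot(/rekojind/bide/brugro, sokir)
<- created
-> cabinet.cull(/rekojind/bide/brugro)
<- ok
-> cabinet.cull(/rekojind/bide)
<- ok
-> cabinet.jot(/rekojind/sloba, jivodrur)
<- created
-> cabinet.recite(/rekojind/sloba)
<- jivodrur
-> bin.lodge(groca, %0)
<- nil
-> cabinet.listout(/rekojind)
<- [sloba]


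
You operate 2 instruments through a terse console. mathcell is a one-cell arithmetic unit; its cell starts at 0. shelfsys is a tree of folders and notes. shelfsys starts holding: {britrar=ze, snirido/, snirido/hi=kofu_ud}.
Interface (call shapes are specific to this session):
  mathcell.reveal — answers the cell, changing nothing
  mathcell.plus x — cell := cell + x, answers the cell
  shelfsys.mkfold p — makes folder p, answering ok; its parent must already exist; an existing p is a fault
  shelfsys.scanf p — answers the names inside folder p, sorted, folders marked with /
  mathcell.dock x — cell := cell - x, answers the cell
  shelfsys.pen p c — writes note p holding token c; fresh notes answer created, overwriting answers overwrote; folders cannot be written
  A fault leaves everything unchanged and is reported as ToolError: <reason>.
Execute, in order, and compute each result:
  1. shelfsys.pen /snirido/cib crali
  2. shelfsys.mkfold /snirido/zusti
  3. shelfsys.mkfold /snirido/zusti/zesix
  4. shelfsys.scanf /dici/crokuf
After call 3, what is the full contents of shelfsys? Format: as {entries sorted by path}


>> shelfsys.pen(p: /snirido/cib, c: crali)
<< created
>> shelfsys.mkfold(p: /snirido/zusti)
<< ok
>> shelfsys.mkfold(p: /snirido/zusti/zesix)
<< ok
>> shelfsys.scanf(p: /dici/crokuf)
<< ToolError: not found

Answer: {britrar=ze, snirido/, snirido/cib=crali, snirido/hi=kofu_ud, snirido/zusti/, snirido/zusti/zesix/}


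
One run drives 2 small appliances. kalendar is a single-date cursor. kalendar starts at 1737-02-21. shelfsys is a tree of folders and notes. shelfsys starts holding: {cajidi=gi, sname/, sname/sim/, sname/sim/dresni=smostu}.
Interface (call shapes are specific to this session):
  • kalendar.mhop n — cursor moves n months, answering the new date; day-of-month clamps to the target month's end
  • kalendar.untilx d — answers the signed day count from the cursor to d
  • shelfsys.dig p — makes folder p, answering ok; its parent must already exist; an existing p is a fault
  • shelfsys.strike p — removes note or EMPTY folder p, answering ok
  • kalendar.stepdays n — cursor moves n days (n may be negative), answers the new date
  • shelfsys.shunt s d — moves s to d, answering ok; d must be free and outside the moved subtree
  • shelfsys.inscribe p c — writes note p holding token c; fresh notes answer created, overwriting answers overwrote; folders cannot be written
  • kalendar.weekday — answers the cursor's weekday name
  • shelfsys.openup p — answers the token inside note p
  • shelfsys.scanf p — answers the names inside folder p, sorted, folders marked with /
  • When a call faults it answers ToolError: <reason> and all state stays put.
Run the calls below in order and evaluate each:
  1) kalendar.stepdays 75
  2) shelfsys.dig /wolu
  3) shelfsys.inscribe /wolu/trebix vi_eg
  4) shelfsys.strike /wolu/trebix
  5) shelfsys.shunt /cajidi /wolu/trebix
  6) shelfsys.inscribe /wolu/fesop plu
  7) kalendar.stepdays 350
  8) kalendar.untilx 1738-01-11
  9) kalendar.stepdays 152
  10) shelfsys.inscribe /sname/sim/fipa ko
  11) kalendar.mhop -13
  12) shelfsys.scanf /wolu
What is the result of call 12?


Answer: [fesop, trebix]

Derivation:
# 1. stepdays(n='75') == 1737-05-07
# 2. dig(p='/wolu') == ok
# 3. inscribe(p='/wolu/trebix', c='vi_eg') == created
# 4. strike(p='/wolu/trebix') == ok
# 5. shunt(s='/cajidi', d='/wolu/trebix') == ok
# 6. inscribe(p='/wolu/fesop', c='plu') == created
# 7. stepdays(n='350') == 1738-04-22
# 8. untilx(d='1738-01-11') == -101
# 9. stepdays(n='152') == 1738-09-21
# 10. inscribe(p='/sname/sim/fipa', c='ko') == created
# 11. mhop(n='-13') == 1737-08-21
# 12. scanf(p='/wolu') == [fesop, trebix]


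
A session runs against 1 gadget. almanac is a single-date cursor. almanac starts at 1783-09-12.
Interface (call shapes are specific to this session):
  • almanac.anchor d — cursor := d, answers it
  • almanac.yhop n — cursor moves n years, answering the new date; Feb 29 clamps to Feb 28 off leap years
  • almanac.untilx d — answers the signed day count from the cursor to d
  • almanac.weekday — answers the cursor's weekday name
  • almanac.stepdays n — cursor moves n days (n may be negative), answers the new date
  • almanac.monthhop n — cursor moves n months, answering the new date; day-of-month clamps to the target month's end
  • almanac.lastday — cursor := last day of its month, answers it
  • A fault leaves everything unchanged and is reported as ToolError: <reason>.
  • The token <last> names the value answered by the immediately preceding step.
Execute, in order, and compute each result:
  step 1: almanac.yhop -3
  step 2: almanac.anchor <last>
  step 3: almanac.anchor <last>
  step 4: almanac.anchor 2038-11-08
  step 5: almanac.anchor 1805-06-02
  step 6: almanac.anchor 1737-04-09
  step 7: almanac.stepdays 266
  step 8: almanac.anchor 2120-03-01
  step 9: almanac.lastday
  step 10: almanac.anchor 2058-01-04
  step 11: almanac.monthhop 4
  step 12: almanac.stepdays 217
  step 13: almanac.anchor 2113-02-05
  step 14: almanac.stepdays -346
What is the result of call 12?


Answer: 2058-12-07

Derivation:
[in] yhop n→-3
[out] 1780-09-12
[in] anchor d→<last>
[out] 1780-09-12
[in] anchor d→<last>
[out] 1780-09-12
[in] anchor d→2038-11-08
[out] 2038-11-08
[in] anchor d→1805-06-02
[out] 1805-06-02
[in] anchor d→1737-04-09
[out] 1737-04-09
[in] stepdays n→266
[out] 1737-12-31
[in] anchor d→2120-03-01
[out] 2120-03-01
[in] lastday
[out] 2120-03-31
[in] anchor d→2058-01-04
[out] 2058-01-04
[in] monthhop n→4
[out] 2058-05-04
[in] stepdays n→217
[out] 2058-12-07
[in] anchor d→2113-02-05
[out] 2113-02-05
[in] stepdays n→-346
[out] 2112-02-25


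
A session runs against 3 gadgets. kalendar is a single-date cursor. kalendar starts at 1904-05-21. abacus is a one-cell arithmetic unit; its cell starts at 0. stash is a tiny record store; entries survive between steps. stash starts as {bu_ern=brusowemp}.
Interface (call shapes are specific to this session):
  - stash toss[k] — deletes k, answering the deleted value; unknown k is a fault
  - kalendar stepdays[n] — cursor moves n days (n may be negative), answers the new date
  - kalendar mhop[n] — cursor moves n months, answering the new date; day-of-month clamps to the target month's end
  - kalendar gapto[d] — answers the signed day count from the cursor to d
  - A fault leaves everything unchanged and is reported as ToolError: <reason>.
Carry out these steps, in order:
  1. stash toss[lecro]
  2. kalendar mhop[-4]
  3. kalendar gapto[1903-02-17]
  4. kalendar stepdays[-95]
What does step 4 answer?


Answer: 1903-10-18

Derivation:
% stash toss(k→lecro) ~> ToolError: no such key lecro
% kalendar mhop(n→-4) ~> 1904-01-21
% kalendar gapto(d→1903-02-17) ~> -338
% kalendar stepdays(n→-95) ~> 1903-10-18


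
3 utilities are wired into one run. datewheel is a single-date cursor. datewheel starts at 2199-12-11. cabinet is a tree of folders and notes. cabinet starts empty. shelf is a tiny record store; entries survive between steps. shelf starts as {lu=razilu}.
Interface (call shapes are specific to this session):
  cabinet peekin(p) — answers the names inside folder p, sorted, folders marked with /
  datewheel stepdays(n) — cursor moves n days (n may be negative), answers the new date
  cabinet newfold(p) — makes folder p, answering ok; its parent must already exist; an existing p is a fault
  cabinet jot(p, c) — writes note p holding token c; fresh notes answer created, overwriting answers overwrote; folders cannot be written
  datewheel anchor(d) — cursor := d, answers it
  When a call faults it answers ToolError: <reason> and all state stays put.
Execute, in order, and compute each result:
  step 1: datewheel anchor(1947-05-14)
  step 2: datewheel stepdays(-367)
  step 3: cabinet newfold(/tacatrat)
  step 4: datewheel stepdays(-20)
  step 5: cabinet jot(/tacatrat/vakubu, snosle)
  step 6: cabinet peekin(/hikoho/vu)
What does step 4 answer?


Step: datewheel anchor[d→1947-05-14]
Result: 1947-05-14
Step: datewheel stepdays[n→-367]
Result: 1946-05-12
Step: cabinet newfold[p→/tacatrat]
Result: ok
Step: datewheel stepdays[n→-20]
Result: 1946-04-22
Step: cabinet jot[p→/tacatrat/vakubu; c→snosle]
Result: created
Step: cabinet peekin[p→/hikoho/vu]
Result: ToolError: not found

Answer: 1946-04-22


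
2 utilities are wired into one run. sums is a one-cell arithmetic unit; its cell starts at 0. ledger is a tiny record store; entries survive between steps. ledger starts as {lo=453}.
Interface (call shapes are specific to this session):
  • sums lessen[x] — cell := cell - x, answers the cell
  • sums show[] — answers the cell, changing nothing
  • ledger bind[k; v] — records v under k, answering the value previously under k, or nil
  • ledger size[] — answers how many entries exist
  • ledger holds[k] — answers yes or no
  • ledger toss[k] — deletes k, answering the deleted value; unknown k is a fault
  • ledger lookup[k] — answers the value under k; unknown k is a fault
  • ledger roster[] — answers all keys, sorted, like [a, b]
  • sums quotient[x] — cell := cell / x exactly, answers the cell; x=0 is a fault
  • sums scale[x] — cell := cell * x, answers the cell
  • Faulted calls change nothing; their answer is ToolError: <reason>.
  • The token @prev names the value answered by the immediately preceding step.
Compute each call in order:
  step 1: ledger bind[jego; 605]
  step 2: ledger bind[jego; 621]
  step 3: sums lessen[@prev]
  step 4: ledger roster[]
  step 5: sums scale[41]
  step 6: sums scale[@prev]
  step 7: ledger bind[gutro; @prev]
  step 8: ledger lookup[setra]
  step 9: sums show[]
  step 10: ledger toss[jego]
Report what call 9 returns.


I use ledger bind using k: jego, v: 605, and see nil.
I call ledger bind using k: jego, v: 621, giving 605.
I run sums lessen using x: @prev, giving -605.
I use ledger roster, yielding [jego, lo].
Then sums scale using x: 41, which returns -24805.
Then sums scale using x: @prev, and see 615288025.
I use ledger bind using k: gutro, v: @prev, — result: nil.
I call ledger lookup using k: setra, and see ToolError: no such key setra.
Using sums show(), and see 615288025.
Next I call ledger toss using k: jego, which returns 621.

Answer: 615288025


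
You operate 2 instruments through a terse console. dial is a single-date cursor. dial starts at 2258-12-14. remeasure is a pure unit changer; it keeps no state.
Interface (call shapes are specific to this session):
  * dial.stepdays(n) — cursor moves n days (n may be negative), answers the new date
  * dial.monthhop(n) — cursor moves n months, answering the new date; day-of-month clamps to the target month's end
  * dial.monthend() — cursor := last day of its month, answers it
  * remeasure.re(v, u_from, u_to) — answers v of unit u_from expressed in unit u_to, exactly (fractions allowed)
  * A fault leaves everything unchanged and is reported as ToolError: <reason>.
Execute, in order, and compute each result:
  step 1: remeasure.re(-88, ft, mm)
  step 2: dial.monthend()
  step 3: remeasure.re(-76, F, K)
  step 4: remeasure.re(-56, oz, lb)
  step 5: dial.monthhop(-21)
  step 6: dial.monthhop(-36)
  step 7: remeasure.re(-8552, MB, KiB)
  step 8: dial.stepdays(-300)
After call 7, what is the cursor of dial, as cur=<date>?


Answer: cur=2254-03-31

Derivation:
! 1. remeasure.re(v=-88, u_from=ft, u_to=mm) == -134112/5
! 2. dial.monthend() == 2258-12-31
! 3. remeasure.re(v=-76, u_from=F, u_to=K) == 4263/20
! 4. remeasure.re(v=-56, u_from=oz, u_to=lb) == -7/2
! 5. dial.monthhop(n=-21) == 2257-03-31
! 6. dial.monthhop(n=-36) == 2254-03-31
! 7. remeasure.re(v=-8552, u_from=MB, u_to=KiB) == -16703125/2
! 8. dial.stepdays(n=-300) == 2253-06-04


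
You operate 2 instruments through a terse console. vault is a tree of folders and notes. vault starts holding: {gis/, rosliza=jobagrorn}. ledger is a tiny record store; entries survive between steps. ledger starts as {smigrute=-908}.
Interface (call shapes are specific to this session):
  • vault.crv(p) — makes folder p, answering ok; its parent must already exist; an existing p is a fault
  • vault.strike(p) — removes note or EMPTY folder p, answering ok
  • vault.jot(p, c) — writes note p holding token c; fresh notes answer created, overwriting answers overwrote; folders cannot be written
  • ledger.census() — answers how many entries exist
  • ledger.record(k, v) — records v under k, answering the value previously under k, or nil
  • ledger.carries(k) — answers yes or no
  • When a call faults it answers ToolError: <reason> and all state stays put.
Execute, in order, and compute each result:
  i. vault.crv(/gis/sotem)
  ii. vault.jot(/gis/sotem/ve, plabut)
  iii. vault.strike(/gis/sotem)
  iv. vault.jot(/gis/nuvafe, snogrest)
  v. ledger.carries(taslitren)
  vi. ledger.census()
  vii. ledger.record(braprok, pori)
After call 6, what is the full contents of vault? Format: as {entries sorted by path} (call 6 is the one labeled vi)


I try crv passing p: /gis/sotem, and see ok.
I use jot passing p: /gis/sotem/ve, c: plabut, yielding created.
I run strike passing p: /gis/sotem, giving ToolError: not empty.
Then jot passing p: /gis/nuvafe, c: snogrest, → created.
Using carries passing k: taslitren, giving no.
I use census, → 1.
Invoking record passing k: braprok, v: pori, which returns nil.

Answer: {gis/, gis/nuvafe=snogrest, gis/sotem/, gis/sotem/ve=plabut, rosliza=jobagrorn}


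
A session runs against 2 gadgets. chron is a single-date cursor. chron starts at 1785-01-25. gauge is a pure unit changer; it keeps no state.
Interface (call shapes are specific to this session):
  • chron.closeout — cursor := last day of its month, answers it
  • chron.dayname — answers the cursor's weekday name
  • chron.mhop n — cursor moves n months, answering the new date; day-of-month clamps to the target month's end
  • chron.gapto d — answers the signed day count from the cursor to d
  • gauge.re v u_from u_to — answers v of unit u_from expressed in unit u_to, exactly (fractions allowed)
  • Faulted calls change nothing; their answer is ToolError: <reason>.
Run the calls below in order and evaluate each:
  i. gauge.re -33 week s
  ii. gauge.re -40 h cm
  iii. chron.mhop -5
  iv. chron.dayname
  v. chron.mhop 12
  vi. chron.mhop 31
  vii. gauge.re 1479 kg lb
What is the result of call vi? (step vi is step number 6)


Answer: 1788-03-25

Derivation:
>> gauge.re(v: -33, u_from: week, u_to: s)
<< -19958400
>> gauge.re(v: -40, u_from: h, u_to: cm)
<< ToolError: incompatible units
>> chron.mhop(n: -5)
<< 1784-08-25
>> chron.dayname()
<< Wednesday
>> chron.mhop(n: 12)
<< 1785-08-25
>> chron.mhop(n: 31)
<< 1788-03-25
>> gauge.re(v: 1479, u_from: kg, u_to: lb)
<< 147900000000/45359237


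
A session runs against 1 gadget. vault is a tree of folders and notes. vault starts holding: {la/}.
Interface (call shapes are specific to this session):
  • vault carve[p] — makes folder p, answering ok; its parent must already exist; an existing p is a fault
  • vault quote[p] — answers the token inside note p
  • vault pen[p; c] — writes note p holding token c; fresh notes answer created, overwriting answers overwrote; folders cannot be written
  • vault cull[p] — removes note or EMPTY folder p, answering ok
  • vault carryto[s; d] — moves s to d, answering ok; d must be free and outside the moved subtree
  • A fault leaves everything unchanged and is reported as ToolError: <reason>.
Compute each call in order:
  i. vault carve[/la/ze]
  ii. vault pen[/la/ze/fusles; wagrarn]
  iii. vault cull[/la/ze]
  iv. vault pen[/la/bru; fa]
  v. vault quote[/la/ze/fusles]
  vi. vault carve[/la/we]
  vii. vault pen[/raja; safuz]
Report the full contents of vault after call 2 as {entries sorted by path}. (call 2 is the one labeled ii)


Answer: {la/, la/ze/, la/ze/fusles=wagrarn}

Derivation:
~$ vault carve p=/la/ze
  ok
~$ vault pen p=/la/ze/fusles c=wagrarn
  created
~$ vault cull p=/la/ze
  ToolError: not empty
~$ vault pen p=/la/bru c=fa
  created
~$ vault quote p=/la/ze/fusles
  wagrarn
~$ vault carve p=/la/we
  ok
~$ vault pen p=/raja c=safuz
  created


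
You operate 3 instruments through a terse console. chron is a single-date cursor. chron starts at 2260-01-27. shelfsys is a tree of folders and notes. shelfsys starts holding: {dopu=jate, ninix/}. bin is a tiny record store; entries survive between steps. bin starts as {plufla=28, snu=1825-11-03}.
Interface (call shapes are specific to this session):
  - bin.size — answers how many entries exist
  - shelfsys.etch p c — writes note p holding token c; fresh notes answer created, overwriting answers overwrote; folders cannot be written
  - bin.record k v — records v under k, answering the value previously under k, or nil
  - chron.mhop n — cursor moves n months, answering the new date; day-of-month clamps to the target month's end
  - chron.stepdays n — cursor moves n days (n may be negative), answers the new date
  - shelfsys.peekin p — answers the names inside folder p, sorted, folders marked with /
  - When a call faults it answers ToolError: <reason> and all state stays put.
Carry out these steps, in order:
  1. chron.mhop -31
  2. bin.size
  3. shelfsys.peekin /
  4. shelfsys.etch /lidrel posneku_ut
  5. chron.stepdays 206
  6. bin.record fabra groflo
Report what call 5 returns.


==> chron.mhop(-31)
<== 2257-06-27
==> bin.size()
<== 2
==> shelfsys.peekin(/)
<== [dopu, ninix/]
==> shelfsys.etch(/lidrel, posneku_ut)
<== created
==> chron.stepdays(206)
<== 2258-01-19
==> bin.record(fabra, groflo)
<== nil

Answer: 2258-01-19


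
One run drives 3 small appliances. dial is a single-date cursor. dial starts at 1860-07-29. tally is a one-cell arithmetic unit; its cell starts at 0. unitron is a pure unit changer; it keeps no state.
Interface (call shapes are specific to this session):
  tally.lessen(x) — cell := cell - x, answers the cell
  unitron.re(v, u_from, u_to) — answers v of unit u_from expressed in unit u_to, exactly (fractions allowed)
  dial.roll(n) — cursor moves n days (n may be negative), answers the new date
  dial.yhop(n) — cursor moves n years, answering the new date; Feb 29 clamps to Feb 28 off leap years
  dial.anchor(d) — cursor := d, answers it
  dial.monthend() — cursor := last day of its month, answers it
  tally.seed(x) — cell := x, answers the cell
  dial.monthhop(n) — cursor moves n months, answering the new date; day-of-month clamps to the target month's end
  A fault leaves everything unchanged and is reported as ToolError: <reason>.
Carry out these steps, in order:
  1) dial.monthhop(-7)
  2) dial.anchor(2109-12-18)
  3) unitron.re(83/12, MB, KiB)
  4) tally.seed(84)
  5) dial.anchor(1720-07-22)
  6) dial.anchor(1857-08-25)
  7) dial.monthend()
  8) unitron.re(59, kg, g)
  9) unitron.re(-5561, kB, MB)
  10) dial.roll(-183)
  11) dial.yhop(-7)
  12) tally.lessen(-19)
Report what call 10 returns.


Answer: 1857-03-01

Derivation:
Step: dial.monthhop[-7]
Result: 1859-12-29
Step: dial.anchor[2109-12-18]
Result: 2109-12-18
Step: unitron.re[83/12; MB; KiB]
Result: 1296875/192
Step: tally.seed[84]
Result: 84
Step: dial.anchor[1720-07-22]
Result: 1720-07-22
Step: dial.anchor[1857-08-25]
Result: 1857-08-25
Step: dial.monthend[]
Result: 1857-08-31
Step: unitron.re[59; kg; g]
Result: 59000
Step: unitron.re[-5561; kB; MB]
Result: -5561/1000
Step: dial.roll[-183]
Result: 1857-03-01
Step: dial.yhop[-7]
Result: 1850-03-01
Step: tally.lessen[-19]
Result: 103


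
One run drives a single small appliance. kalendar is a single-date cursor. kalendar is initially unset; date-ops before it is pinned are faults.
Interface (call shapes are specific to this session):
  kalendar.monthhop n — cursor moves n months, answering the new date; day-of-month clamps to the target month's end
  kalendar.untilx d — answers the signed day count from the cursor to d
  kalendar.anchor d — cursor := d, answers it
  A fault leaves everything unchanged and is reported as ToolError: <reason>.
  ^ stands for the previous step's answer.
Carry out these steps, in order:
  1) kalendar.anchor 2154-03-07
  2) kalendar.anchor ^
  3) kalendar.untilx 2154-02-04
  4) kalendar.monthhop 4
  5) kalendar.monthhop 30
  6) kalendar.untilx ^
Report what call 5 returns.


Answer: 2157-01-07

Derivation:
>>> kalendar.anchor d='2154-03-07'
:: 2154-03-07
>>> kalendar.anchor d='^'
:: 2154-03-07
>>> kalendar.untilx d='2154-02-04'
:: -31
>>> kalendar.monthhop n='4'
:: 2154-07-07
>>> kalendar.monthhop n='30'
:: 2157-01-07
>>> kalendar.untilx d='^'
:: 0


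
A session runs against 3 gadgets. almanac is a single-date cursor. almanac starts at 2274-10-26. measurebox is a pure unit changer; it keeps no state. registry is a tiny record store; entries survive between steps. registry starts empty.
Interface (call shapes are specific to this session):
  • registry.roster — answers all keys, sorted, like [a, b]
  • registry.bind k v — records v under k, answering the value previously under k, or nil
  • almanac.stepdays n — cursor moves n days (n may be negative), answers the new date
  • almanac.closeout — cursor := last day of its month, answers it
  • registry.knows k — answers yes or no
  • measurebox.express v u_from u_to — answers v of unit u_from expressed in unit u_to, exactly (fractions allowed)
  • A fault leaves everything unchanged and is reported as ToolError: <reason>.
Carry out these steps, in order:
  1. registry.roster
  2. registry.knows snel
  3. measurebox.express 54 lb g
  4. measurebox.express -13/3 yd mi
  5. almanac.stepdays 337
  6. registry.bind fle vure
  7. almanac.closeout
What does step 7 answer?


Answer: 2275-09-30

Derivation:
-- 1. registry.roster() == []
-- 2. registry.knows(k: snel) == no
-- 3. measurebox.express(v: 54, u_from: lb, u_to: g) == 1224699399/50000
-- 4. measurebox.express(v: -13/3, u_from: yd, u_to: mi) == -13/5280
-- 5. almanac.stepdays(n: 337) == 2275-09-28
-- 6. registry.bind(k: fle, v: vure) == nil
-- 7. almanac.closeout() == 2275-09-30


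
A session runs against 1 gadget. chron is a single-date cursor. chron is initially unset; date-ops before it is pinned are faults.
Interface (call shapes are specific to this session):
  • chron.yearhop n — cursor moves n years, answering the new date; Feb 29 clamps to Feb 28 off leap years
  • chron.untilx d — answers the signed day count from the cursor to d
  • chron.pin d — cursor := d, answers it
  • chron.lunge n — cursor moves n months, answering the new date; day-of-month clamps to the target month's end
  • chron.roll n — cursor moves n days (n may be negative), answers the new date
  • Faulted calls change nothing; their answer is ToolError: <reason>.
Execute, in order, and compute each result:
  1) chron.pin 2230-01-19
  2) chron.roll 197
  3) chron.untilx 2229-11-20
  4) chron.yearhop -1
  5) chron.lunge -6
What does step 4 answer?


·→ chron.pin(2230-01-19)
·← 2230-01-19
·→ chron.roll(197)
·← 2230-08-04
·→ chron.untilx(2229-11-20)
·← -257
·→ chron.yearhop(-1)
·← 2229-08-04
·→ chron.lunge(-6)
·← 2229-02-04

Answer: 2229-08-04


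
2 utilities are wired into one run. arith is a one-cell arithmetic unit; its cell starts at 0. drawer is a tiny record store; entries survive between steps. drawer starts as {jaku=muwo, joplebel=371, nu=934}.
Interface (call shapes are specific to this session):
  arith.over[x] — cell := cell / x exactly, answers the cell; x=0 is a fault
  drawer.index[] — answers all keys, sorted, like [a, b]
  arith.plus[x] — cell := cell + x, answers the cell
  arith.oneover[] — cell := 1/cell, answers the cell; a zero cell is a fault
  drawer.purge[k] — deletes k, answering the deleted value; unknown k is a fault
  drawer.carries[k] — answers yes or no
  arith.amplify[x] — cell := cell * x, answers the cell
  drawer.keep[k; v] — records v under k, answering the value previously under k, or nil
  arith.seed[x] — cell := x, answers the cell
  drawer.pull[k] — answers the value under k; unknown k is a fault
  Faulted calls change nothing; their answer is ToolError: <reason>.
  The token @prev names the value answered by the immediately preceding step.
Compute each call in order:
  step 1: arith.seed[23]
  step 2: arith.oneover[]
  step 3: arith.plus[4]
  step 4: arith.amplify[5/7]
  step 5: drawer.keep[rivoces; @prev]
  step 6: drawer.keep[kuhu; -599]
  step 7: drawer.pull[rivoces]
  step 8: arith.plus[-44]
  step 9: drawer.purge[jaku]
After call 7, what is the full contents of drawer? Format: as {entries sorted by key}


~$ seed x: 23
= 23
~$ oneover
= 1/23
~$ plus x: 4
= 93/23
~$ amplify x: 5/7
= 465/161
~$ keep k: rivoces v: @prev
= nil
~$ keep k: kuhu v: -599
= nil
~$ pull k: rivoces
= 465/161
~$ plus x: -44
= -6619/161
~$ purge k: jaku
= muwo

Answer: {jaku=muwo, joplebel=371, kuhu=-599, nu=934, rivoces=465/161}


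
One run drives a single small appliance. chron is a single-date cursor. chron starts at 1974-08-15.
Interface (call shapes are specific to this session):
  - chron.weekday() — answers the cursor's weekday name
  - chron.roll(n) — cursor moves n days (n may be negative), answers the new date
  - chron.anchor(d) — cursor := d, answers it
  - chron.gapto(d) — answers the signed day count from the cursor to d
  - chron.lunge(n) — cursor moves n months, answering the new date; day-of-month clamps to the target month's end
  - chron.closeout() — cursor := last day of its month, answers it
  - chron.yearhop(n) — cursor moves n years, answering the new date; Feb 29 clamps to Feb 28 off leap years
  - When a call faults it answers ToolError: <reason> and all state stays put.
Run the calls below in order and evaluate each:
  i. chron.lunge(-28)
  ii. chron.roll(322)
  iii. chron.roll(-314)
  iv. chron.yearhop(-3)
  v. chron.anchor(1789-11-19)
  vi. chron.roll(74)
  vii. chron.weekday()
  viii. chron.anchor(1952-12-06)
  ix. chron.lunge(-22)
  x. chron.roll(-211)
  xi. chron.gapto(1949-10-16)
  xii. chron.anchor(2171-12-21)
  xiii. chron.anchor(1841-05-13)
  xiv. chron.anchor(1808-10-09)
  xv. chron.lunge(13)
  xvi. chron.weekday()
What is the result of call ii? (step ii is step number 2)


Answer: 1973-03-03

Derivation:
% chron.lunge n→-28
[out] 1972-04-15
% chron.roll n→322
[out] 1973-03-03
% chron.roll n→-314
[out] 1972-04-23
% chron.yearhop n→-3
[out] 1969-04-23
% chron.anchor d→1789-11-19
[out] 1789-11-19
% chron.roll n→74
[out] 1790-02-01
% chron.weekday
[out] Monday
% chron.anchor d→1952-12-06
[out] 1952-12-06
% chron.lunge n→-22
[out] 1951-02-06
% chron.roll n→-211
[out] 1950-07-10
% chron.gapto d→1949-10-16
[out] -267
% chron.anchor d→2171-12-21
[out] 2171-12-21
% chron.anchor d→1841-05-13
[out] 1841-05-13
% chron.anchor d→1808-10-09
[out] 1808-10-09
% chron.lunge n→13
[out] 1809-11-09
% chron.weekday
[out] Thursday


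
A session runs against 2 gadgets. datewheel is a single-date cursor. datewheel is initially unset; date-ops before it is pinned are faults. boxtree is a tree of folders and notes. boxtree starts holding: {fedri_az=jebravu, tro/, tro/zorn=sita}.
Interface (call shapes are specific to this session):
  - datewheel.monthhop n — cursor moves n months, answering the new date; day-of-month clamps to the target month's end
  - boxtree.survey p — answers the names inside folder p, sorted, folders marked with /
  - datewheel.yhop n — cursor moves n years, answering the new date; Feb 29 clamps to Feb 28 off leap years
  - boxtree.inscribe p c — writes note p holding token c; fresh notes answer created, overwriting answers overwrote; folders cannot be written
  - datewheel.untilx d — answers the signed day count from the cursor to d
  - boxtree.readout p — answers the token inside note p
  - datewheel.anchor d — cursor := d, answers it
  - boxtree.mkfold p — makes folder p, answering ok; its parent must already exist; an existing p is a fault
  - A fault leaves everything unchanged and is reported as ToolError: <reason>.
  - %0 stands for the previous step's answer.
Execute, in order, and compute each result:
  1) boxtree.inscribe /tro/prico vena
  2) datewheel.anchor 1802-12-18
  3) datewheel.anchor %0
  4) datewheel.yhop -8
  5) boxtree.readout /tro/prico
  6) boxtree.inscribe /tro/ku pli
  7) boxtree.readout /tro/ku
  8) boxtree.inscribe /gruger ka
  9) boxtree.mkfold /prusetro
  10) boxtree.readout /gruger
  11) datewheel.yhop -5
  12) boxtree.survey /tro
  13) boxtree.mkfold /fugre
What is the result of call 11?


>> inscribe(/tro/prico, vena)
<< created
>> anchor(1802-12-18)
<< 1802-12-18
>> anchor(%0)
<< 1802-12-18
>> yhop(-8)
<< 1794-12-18
>> readout(/tro/prico)
<< vena
>> inscribe(/tro/ku, pli)
<< created
>> readout(/tro/ku)
<< pli
>> inscribe(/gruger, ka)
<< created
>> mkfold(/prusetro)
<< ok
>> readout(/gruger)
<< ka
>> yhop(-5)
<< 1789-12-18
>> survey(/tro)
<< [ku, prico, zorn]
>> mkfold(/fugre)
<< ok

Answer: 1789-12-18


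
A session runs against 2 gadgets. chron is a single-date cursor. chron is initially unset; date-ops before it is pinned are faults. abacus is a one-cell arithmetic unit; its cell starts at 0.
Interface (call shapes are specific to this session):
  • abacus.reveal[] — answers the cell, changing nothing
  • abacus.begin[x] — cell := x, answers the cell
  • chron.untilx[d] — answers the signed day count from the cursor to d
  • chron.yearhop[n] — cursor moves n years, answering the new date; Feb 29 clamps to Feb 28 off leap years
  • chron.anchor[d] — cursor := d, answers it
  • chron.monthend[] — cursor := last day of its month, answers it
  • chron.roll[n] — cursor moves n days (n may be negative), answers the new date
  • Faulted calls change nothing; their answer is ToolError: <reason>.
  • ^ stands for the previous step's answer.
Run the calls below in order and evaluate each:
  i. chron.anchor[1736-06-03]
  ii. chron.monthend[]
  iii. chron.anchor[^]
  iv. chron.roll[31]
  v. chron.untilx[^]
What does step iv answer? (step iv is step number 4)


Answer: 1736-07-31

Derivation:
Act: anchor[d='1736-06-03']
Obs: 1736-06-03
Act: monthend[]
Obs: 1736-06-30
Act: anchor[d='^']
Obs: 1736-06-30
Act: roll[n='31']
Obs: 1736-07-31
Act: untilx[d='^']
Obs: 0


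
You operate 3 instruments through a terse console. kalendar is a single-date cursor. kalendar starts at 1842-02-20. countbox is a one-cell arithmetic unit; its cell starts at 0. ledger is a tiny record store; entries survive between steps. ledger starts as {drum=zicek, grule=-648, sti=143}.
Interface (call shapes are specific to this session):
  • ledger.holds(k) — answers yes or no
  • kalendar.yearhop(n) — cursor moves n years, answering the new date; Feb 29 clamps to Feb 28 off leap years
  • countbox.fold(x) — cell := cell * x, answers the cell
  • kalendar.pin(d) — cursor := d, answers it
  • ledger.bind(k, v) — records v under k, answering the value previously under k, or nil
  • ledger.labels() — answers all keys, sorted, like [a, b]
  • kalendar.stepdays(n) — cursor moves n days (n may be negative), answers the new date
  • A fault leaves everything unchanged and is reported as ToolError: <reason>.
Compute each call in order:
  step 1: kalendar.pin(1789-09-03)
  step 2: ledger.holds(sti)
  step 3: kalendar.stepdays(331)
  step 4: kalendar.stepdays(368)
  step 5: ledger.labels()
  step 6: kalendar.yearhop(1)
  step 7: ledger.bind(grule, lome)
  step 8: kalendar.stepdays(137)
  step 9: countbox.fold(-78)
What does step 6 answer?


> kalendar.pin d=1789-09-03
:: 1789-09-03
> ledger.holds k=sti
:: yes
> kalendar.stepdays n=331
:: 1790-07-31
> kalendar.stepdays n=368
:: 1791-08-03
> ledger.labels
:: [drum, grule, sti]
> kalendar.yearhop n=1
:: 1792-08-03
> ledger.bind k=grule v=lome
:: -648
> kalendar.stepdays n=137
:: 1792-12-18
> countbox.fold x=-78
:: 0

Answer: 1792-08-03


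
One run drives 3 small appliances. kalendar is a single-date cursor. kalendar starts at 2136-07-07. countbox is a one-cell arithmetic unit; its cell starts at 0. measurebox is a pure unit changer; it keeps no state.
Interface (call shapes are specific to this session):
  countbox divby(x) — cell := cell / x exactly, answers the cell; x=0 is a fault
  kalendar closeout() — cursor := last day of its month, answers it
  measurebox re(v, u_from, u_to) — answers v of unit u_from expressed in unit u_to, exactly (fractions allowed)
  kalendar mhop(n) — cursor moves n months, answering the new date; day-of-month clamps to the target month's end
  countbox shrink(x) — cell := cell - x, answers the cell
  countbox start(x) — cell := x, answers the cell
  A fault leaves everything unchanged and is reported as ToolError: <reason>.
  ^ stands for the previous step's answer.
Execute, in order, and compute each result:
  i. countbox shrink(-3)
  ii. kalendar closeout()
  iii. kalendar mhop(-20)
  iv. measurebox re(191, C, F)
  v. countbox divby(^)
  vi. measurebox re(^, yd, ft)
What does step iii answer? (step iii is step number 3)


! countbox shrink(-3) : 3
! kalendar closeout() : 2136-07-31
! kalendar mhop(-20) : 2134-11-30
! measurebox re(191, C, F) : 1879/5
! countbox divby(^) : 15/1879
! measurebox re(^, yd, ft) : 45/1879

Answer: 2134-11-30


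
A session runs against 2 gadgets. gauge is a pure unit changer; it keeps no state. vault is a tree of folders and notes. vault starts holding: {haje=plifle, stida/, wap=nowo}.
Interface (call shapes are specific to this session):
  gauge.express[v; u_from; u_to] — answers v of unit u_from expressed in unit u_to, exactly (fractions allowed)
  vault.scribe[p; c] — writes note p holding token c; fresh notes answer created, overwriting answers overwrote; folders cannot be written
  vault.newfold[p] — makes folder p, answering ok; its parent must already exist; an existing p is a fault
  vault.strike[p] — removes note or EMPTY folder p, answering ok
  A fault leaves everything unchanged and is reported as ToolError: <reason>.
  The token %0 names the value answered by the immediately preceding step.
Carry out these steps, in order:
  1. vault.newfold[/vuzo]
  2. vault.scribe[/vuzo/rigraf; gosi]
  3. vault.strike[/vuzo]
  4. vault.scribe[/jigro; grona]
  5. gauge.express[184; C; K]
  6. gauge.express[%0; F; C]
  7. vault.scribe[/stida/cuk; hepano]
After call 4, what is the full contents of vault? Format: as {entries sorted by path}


Answer: {haje=plifle, jigro=grona, stida/, vuzo/, vuzo/rigraf=gosi, wap=nowo}

Derivation:
# vault.newfold(p→/vuzo) : ok
# vault.scribe(p→/vuzo/rigraf, c→gosi) : created
# vault.strike(p→/vuzo) : ToolError: not empty
# vault.scribe(p→/jigro, c→grona) : created
# gauge.express(v→184, u_from→C, u_to→K) : 9143/20
# gauge.express(v→%0, u_from→F, u_to→C) : 8503/36
# vault.scribe(p→/stida/cuk, c→hepano) : created


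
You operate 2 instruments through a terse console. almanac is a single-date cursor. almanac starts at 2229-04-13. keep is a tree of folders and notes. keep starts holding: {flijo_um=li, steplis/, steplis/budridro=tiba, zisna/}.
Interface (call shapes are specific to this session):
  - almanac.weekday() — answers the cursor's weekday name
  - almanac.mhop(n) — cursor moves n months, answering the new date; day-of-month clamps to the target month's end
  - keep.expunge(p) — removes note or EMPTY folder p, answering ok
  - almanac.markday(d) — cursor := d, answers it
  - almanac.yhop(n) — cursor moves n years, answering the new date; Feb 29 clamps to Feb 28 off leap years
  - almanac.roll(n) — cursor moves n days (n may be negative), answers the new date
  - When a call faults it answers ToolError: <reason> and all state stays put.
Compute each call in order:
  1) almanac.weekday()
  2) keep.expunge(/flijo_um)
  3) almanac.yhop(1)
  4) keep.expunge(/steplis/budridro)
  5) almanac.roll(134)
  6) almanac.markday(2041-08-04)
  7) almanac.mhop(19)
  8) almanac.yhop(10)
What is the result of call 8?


Answer: 2053-03-04

Derivation:
·→ weekday()
·← Monday
·→ expunge(p=/flijo_um)
·← ok
·→ yhop(n=1)
·← 2230-04-13
·→ expunge(p=/steplis/budridro)
·← ok
·→ roll(n=134)
·← 2230-08-25
·→ markday(d=2041-08-04)
·← 2041-08-04
·→ mhop(n=19)
·← 2043-03-04
·→ yhop(n=10)
·← 2053-03-04


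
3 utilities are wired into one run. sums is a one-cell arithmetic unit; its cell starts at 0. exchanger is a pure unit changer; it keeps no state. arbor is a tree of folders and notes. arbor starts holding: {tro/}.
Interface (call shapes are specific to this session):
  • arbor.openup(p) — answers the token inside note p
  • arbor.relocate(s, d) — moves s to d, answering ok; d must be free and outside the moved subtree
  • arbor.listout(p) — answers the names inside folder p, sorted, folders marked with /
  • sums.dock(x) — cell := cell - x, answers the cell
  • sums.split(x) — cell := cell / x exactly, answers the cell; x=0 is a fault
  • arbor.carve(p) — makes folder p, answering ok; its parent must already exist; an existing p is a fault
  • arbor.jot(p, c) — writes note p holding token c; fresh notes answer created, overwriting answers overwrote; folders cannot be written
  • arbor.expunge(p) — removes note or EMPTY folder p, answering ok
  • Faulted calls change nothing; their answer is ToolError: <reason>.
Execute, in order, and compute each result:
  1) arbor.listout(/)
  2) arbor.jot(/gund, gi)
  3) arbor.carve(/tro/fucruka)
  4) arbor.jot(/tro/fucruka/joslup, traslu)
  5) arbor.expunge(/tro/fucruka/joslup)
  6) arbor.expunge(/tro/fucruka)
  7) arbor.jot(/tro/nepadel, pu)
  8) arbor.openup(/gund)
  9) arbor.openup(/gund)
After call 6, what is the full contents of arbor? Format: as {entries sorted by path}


Answer: {gund=gi, tro/}

Derivation:
I use arbor.listout with p: /, and get [tro/].
Then arbor.jot with p: /gund, c: gi, and see created.
I run arbor.carve with p: /tro/fucruka, giving ok.
Next I call arbor.jot with p: /tro/fucruka/joslup, c: traslu, and observe created.
Using arbor.expunge with p: /tro/fucruka/joslup, and get ok.
I call arbor.expunge with p: /tro/fucruka, yielding ok.
Now I run arbor.jot with p: /tro/nepadel, c: pu, giving created.
Using arbor.openup with p: /gund: gi.
I invoke arbor.openup with p: /gund, and observe gi.


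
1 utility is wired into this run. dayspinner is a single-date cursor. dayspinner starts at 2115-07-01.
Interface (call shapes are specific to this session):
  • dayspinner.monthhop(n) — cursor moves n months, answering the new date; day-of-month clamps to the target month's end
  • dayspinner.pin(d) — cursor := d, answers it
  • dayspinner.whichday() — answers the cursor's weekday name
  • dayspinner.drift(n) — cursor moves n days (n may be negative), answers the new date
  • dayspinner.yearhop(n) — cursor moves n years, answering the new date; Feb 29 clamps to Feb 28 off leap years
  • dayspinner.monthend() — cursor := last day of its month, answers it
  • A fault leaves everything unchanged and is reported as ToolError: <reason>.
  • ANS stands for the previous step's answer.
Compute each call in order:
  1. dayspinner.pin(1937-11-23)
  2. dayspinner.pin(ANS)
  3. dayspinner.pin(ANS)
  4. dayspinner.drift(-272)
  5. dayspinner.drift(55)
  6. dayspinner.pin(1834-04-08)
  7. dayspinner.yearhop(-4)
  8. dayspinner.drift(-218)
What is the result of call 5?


Step: pin[1937-11-23]
Result: 1937-11-23
Step: pin[ANS]
Result: 1937-11-23
Step: pin[ANS]
Result: 1937-11-23
Step: drift[-272]
Result: 1937-02-24
Step: drift[55]
Result: 1937-04-20
Step: pin[1834-04-08]
Result: 1834-04-08
Step: yearhop[-4]
Result: 1830-04-08
Step: drift[-218]
Result: 1829-09-02

Answer: 1937-04-20
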